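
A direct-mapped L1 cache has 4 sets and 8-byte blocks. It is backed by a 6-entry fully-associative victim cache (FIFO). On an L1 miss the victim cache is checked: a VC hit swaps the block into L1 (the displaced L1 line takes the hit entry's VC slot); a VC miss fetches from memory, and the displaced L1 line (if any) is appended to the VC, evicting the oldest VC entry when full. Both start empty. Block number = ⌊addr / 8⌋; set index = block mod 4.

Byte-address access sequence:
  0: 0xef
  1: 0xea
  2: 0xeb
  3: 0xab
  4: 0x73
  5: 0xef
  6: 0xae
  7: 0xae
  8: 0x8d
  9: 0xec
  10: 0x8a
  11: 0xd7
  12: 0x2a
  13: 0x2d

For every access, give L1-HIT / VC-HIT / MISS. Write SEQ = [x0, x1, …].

  [0] addr=0xef blk=29 s=1: MISS | VC []
  [1] addr=0xea blk=29 s=1: L1-HIT | VC []
  [2] addr=0xeb blk=29 s=1: L1-HIT | VC []
  [3] addr=0xab blk=21 s=1: MISS | VC [29]
  [4] addr=0x73 blk=14 s=2: MISS | VC [29]
  [5] addr=0xef blk=29 s=1: VC-HIT | VC [21]
  [6] addr=0xae blk=21 s=1: VC-HIT | VC [29]
  [7] addr=0xae blk=21 s=1: L1-HIT | VC [29]
  [8] addr=0x8d blk=17 s=1: MISS | VC [29, 21]
  [9] addr=0xec blk=29 s=1: VC-HIT | VC [17, 21]
  [10] addr=0x8a blk=17 s=1: VC-HIT | VC [29, 21]
  [11] addr=0xd7 blk=26 s=2: MISS | VC [29, 21, 14]
  [12] addr=0x2a blk=5 s=1: MISS | VC [29, 21, 14, 17]
  [13] addr=0x2d blk=5 s=1: L1-HIT | VC [29, 21, 14, 17]

SEQ = [MISS, L1-HIT, L1-HIT, MISS, MISS, VC-HIT, VC-HIT, L1-HIT, MISS, VC-HIT, VC-HIT, MISS, MISS, L1-HIT]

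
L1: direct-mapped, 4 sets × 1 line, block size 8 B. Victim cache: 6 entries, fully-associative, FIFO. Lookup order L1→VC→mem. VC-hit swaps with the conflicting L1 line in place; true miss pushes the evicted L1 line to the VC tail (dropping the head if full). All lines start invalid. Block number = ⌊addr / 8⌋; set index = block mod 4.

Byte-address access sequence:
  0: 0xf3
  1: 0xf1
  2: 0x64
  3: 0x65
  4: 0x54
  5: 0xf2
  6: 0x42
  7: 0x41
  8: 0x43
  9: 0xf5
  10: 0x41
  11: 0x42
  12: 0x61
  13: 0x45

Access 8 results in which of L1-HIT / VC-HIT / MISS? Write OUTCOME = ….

#0 0xf3→b30/s2 MISS; vc=[]
#1 0xf1→b30/s2 L1-HIT; vc=[]
#2 0x64→b12/s0 MISS; vc=[]
#3 0x65→b12/s0 L1-HIT; vc=[]
#4 0x54→b10/s2 MISS; vc=[30]
#5 0xf2→b30/s2 VC-HIT; vc=[10]
#6 0x42→b8/s0 MISS; vc=[10,12]
#7 0x41→b8/s0 L1-HIT; vc=[10,12]
#8 0x43→b8/s0 L1-HIT; vc=[10,12]
#9 0xf5→b30/s2 L1-HIT; vc=[10,12]
#10 0x41→b8/s0 L1-HIT; vc=[10,12]
#11 0x42→b8/s0 L1-HIT; vc=[10,12]
#12 0x61→b12/s0 VC-HIT; vc=[10,8]
#13 0x45→b8/s0 VC-HIT; vc=[10,12]

OUTCOME = L1-HIT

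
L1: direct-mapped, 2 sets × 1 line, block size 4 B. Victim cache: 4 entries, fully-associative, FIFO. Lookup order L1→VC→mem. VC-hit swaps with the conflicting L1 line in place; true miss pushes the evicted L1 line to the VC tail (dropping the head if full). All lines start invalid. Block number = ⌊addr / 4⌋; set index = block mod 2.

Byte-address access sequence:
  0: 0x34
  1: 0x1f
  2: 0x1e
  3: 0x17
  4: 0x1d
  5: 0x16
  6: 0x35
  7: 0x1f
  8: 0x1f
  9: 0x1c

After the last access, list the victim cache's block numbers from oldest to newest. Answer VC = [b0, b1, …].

VC = [5, 13]

#0 0x34→b13/s1 MISS; vc=[]
#1 0x1f→b7/s1 MISS; vc=[13]
#2 0x1e→b7/s1 L1-HIT; vc=[13]
#3 0x17→b5/s1 MISS; vc=[13,7]
#4 0x1d→b7/s1 VC-HIT; vc=[13,5]
#5 0x16→b5/s1 VC-HIT; vc=[13,7]
#6 0x35→b13/s1 VC-HIT; vc=[5,7]
#7 0x1f→b7/s1 VC-HIT; vc=[5,13]
#8 0x1f→b7/s1 L1-HIT; vc=[5,13]
#9 0x1c→b7/s1 L1-HIT; vc=[5,13]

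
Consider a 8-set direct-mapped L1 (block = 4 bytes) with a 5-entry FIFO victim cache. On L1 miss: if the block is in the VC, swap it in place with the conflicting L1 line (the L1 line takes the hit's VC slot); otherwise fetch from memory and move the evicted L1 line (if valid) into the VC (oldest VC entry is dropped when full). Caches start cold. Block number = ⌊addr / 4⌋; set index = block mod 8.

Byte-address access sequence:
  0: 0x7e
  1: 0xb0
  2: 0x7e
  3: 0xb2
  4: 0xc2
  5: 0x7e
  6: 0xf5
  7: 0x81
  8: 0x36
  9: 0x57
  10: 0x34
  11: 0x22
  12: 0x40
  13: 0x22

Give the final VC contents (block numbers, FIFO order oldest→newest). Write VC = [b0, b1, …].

0: 0x7e (blk 31, set 7) → MISS  vc=[]
1: 0xb0 (blk 44, set 4) → MISS  vc=[]
2: 0x7e (blk 31, set 7) → L1-HIT  vc=[]
3: 0xb2 (blk 44, set 4) → L1-HIT  vc=[]
4: 0xc2 (blk 48, set 0) → MISS  vc=[]
5: 0x7e (blk 31, set 7) → L1-HIT  vc=[]
6: 0xf5 (blk 61, set 5) → MISS  vc=[]
7: 0x81 (blk 32, set 0) → MISS  vc=[48]
8: 0x36 (blk 13, set 5) → MISS  vc=[48, 61]
9: 0x57 (blk 21, set 5) → MISS  vc=[48, 61, 13]
10: 0x34 (blk 13, set 5) → VC-HIT  vc=[48, 61, 21]
11: 0x22 (blk 8, set 0) → MISS  vc=[48, 61, 21, 32]
12: 0x40 (blk 16, set 0) → MISS  vc=[48, 61, 21, 32, 8]
13: 0x22 (blk 8, set 0) → VC-HIT  vc=[48, 61, 21, 32, 16]

VC = [48, 61, 21, 32, 16]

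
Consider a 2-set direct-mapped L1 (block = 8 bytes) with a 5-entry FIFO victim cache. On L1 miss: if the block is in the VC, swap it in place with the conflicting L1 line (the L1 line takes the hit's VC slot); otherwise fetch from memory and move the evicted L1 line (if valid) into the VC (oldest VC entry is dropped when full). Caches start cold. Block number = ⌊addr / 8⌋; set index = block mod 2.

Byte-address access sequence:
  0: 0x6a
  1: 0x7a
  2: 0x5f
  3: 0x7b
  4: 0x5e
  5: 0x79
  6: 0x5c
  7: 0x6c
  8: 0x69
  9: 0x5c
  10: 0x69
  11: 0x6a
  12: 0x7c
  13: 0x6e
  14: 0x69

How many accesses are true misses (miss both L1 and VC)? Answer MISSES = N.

#0 0x6a→b13/s1 MISS; vc=[]
#1 0x7a→b15/s1 MISS; vc=[13]
#2 0x5f→b11/s1 MISS; vc=[13,15]
#3 0x7b→b15/s1 VC-HIT; vc=[13,11]
#4 0x5e→b11/s1 VC-HIT; vc=[13,15]
#5 0x79→b15/s1 VC-HIT; vc=[13,11]
#6 0x5c→b11/s1 VC-HIT; vc=[13,15]
#7 0x6c→b13/s1 VC-HIT; vc=[11,15]
#8 0x69→b13/s1 L1-HIT; vc=[11,15]
#9 0x5c→b11/s1 VC-HIT; vc=[13,15]
#10 0x69→b13/s1 VC-HIT; vc=[11,15]
#11 0x6a→b13/s1 L1-HIT; vc=[11,15]
#12 0x7c→b15/s1 VC-HIT; vc=[11,13]
#13 0x6e→b13/s1 VC-HIT; vc=[11,15]
#14 0x69→b13/s1 L1-HIT; vc=[11,15]

MISSES = 3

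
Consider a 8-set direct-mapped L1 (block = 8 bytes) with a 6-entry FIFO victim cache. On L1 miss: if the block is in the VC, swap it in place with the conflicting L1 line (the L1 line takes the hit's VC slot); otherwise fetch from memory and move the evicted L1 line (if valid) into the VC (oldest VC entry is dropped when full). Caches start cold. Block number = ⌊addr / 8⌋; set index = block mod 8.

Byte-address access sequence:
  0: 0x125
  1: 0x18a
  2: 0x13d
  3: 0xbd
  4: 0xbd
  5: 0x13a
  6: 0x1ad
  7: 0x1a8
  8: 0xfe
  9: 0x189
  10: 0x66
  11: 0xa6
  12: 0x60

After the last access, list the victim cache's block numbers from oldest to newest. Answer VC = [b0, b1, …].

VC = [23, 39, 36, 20]

  [0] addr=0x125 blk=36 s=4: MISS | VC []
  [1] addr=0x18a blk=49 s=1: MISS | VC []
  [2] addr=0x13d blk=39 s=7: MISS | VC []
  [3] addr=0xbd blk=23 s=7: MISS | VC [39]
  [4] addr=0xbd blk=23 s=7: L1-HIT | VC [39]
  [5] addr=0x13a blk=39 s=7: VC-HIT | VC [23]
  [6] addr=0x1ad blk=53 s=5: MISS | VC [23]
  [7] addr=0x1a8 blk=53 s=5: L1-HIT | VC [23]
  [8] addr=0xfe blk=31 s=7: MISS | VC [23, 39]
  [9] addr=0x189 blk=49 s=1: L1-HIT | VC [23, 39]
  [10] addr=0x66 blk=12 s=4: MISS | VC [23, 39, 36]
  [11] addr=0xa6 blk=20 s=4: MISS | VC [23, 39, 36, 12]
  [12] addr=0x60 blk=12 s=4: VC-HIT | VC [23, 39, 36, 20]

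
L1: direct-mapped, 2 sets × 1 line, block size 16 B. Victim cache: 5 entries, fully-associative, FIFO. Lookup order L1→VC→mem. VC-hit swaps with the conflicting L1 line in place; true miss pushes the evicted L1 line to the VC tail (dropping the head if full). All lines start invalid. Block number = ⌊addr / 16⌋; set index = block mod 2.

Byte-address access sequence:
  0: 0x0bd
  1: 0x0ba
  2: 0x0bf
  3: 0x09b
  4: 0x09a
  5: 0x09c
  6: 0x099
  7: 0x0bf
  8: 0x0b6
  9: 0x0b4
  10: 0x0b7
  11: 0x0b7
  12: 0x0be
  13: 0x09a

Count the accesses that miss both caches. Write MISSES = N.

MISSES = 2

0: 0xbd (blk 11, set 1) → MISS  vc=[]
1: 0xba (blk 11, set 1) → L1-HIT  vc=[]
2: 0xbf (blk 11, set 1) → L1-HIT  vc=[]
3: 0x9b (blk 9, set 1) → MISS  vc=[11]
4: 0x9a (blk 9, set 1) → L1-HIT  vc=[11]
5: 0x9c (blk 9, set 1) → L1-HIT  vc=[11]
6: 0x99 (blk 9, set 1) → L1-HIT  vc=[11]
7: 0xbf (blk 11, set 1) → VC-HIT  vc=[9]
8: 0xb6 (blk 11, set 1) → L1-HIT  vc=[9]
9: 0xb4 (blk 11, set 1) → L1-HIT  vc=[9]
10: 0xb7 (blk 11, set 1) → L1-HIT  vc=[9]
11: 0xb7 (blk 11, set 1) → L1-HIT  vc=[9]
12: 0xbe (blk 11, set 1) → L1-HIT  vc=[9]
13: 0x9a (blk 9, set 1) → VC-HIT  vc=[11]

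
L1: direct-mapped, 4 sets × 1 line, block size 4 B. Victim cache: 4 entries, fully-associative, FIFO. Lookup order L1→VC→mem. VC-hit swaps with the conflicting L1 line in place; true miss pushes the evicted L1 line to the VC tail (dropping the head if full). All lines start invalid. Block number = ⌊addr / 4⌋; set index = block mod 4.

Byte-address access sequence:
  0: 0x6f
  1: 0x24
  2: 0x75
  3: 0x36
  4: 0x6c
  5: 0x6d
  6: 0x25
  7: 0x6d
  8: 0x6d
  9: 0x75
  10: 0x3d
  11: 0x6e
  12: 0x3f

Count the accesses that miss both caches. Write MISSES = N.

MISSES = 5

#0 0x6f→b27/s3 MISS; vc=[]
#1 0x24→b9/s1 MISS; vc=[]
#2 0x75→b29/s1 MISS; vc=[9]
#3 0x36→b13/s1 MISS; vc=[9,29]
#4 0x6c→b27/s3 L1-HIT; vc=[9,29]
#5 0x6d→b27/s3 L1-HIT; vc=[9,29]
#6 0x25→b9/s1 VC-HIT; vc=[13,29]
#7 0x6d→b27/s3 L1-HIT; vc=[13,29]
#8 0x6d→b27/s3 L1-HIT; vc=[13,29]
#9 0x75→b29/s1 VC-HIT; vc=[13,9]
#10 0x3d→b15/s3 MISS; vc=[13,9,27]
#11 0x6e→b27/s3 VC-HIT; vc=[13,9,15]
#12 0x3f→b15/s3 VC-HIT; vc=[13,9,27]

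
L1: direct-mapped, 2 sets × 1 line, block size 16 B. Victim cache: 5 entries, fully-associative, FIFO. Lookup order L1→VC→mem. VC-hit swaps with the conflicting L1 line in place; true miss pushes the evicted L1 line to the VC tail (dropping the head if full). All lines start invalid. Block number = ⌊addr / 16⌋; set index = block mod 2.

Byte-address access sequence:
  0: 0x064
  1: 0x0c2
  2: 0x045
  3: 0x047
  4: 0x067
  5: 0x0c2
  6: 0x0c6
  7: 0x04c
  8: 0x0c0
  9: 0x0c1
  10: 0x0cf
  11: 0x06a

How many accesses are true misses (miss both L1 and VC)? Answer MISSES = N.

MISSES = 3

0: 0x64 (blk 6, set 0) → MISS  vc=[]
1: 0xc2 (blk 12, set 0) → MISS  vc=[6]
2: 0x45 (blk 4, set 0) → MISS  vc=[6, 12]
3: 0x47 (blk 4, set 0) → L1-HIT  vc=[6, 12]
4: 0x67 (blk 6, set 0) → VC-HIT  vc=[4, 12]
5: 0xc2 (blk 12, set 0) → VC-HIT  vc=[4, 6]
6: 0xc6 (blk 12, set 0) → L1-HIT  vc=[4, 6]
7: 0x4c (blk 4, set 0) → VC-HIT  vc=[12, 6]
8: 0xc0 (blk 12, set 0) → VC-HIT  vc=[4, 6]
9: 0xc1 (blk 12, set 0) → L1-HIT  vc=[4, 6]
10: 0xcf (blk 12, set 0) → L1-HIT  vc=[4, 6]
11: 0x6a (blk 6, set 0) → VC-HIT  vc=[4, 12]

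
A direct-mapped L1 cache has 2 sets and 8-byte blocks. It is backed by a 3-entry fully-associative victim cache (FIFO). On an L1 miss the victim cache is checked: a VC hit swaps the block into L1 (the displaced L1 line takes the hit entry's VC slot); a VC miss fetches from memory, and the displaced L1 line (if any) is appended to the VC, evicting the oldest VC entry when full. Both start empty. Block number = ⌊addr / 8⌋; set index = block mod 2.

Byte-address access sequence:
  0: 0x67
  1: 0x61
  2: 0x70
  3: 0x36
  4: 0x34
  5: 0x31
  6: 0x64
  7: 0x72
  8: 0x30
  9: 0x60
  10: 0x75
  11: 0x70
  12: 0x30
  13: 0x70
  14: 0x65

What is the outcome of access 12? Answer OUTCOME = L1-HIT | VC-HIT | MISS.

0: 0x67 (blk 12, set 0) → MISS  vc=[]
1: 0x61 (blk 12, set 0) → L1-HIT  vc=[]
2: 0x70 (blk 14, set 0) → MISS  vc=[12]
3: 0x36 (blk 6, set 0) → MISS  vc=[12, 14]
4: 0x34 (blk 6, set 0) → L1-HIT  vc=[12, 14]
5: 0x31 (blk 6, set 0) → L1-HIT  vc=[12, 14]
6: 0x64 (blk 12, set 0) → VC-HIT  vc=[6, 14]
7: 0x72 (blk 14, set 0) → VC-HIT  vc=[6, 12]
8: 0x30 (blk 6, set 0) → VC-HIT  vc=[14, 12]
9: 0x60 (blk 12, set 0) → VC-HIT  vc=[14, 6]
10: 0x75 (blk 14, set 0) → VC-HIT  vc=[12, 6]
11: 0x70 (blk 14, set 0) → L1-HIT  vc=[12, 6]
12: 0x30 (blk 6, set 0) → VC-HIT  vc=[12, 14]
13: 0x70 (blk 14, set 0) → VC-HIT  vc=[12, 6]
14: 0x65 (blk 12, set 0) → VC-HIT  vc=[14, 6]

OUTCOME = VC-HIT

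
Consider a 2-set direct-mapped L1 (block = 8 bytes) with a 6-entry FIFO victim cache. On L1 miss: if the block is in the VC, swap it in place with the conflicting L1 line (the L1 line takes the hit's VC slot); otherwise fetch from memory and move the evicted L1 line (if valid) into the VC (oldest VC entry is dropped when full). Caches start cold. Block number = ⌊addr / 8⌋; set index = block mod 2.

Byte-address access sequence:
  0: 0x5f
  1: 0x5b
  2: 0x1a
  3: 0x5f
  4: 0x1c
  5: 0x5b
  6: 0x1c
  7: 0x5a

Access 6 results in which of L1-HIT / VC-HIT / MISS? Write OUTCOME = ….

#0 0x5f→b11/s1 MISS; vc=[]
#1 0x5b→b11/s1 L1-HIT; vc=[]
#2 0x1a→b3/s1 MISS; vc=[11]
#3 0x5f→b11/s1 VC-HIT; vc=[3]
#4 0x1c→b3/s1 VC-HIT; vc=[11]
#5 0x5b→b11/s1 VC-HIT; vc=[3]
#6 0x1c→b3/s1 VC-HIT; vc=[11]
#7 0x5a→b11/s1 VC-HIT; vc=[3]

OUTCOME = VC-HIT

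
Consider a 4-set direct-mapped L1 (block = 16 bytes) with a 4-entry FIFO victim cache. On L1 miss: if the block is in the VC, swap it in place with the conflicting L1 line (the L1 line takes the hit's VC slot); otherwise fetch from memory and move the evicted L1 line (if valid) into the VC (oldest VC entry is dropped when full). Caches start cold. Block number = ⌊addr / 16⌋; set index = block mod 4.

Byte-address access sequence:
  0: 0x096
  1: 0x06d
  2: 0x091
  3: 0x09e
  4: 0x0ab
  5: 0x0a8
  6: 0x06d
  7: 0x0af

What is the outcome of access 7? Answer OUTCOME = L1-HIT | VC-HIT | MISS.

OUTCOME = VC-HIT

#0 0x96→b9/s1 MISS; vc=[]
#1 0x6d→b6/s2 MISS; vc=[]
#2 0x91→b9/s1 L1-HIT; vc=[]
#3 0x9e→b9/s1 L1-HIT; vc=[]
#4 0xab→b10/s2 MISS; vc=[6]
#5 0xa8→b10/s2 L1-HIT; vc=[6]
#6 0x6d→b6/s2 VC-HIT; vc=[10]
#7 0xaf→b10/s2 VC-HIT; vc=[6]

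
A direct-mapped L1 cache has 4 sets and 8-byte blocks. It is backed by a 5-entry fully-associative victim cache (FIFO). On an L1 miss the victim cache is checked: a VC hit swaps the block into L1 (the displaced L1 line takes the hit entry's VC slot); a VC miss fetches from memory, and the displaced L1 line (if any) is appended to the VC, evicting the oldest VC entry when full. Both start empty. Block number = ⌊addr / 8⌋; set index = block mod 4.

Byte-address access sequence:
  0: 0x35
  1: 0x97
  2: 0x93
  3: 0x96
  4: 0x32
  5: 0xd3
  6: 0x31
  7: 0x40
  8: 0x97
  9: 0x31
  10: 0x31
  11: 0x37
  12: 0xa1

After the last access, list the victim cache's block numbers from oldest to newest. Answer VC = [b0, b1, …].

0: 0x35 (blk 6, set 2) → MISS  vc=[]
1: 0x97 (blk 18, set 2) → MISS  vc=[6]
2: 0x93 (blk 18, set 2) → L1-HIT  vc=[6]
3: 0x96 (blk 18, set 2) → L1-HIT  vc=[6]
4: 0x32 (blk 6, set 2) → VC-HIT  vc=[18]
5: 0xd3 (blk 26, set 2) → MISS  vc=[18, 6]
6: 0x31 (blk 6, set 2) → VC-HIT  vc=[18, 26]
7: 0x40 (blk 8, set 0) → MISS  vc=[18, 26]
8: 0x97 (blk 18, set 2) → VC-HIT  vc=[6, 26]
9: 0x31 (blk 6, set 2) → VC-HIT  vc=[18, 26]
10: 0x31 (blk 6, set 2) → L1-HIT  vc=[18, 26]
11: 0x37 (blk 6, set 2) → L1-HIT  vc=[18, 26]
12: 0xa1 (blk 20, set 0) → MISS  vc=[18, 26, 8]

VC = [18, 26, 8]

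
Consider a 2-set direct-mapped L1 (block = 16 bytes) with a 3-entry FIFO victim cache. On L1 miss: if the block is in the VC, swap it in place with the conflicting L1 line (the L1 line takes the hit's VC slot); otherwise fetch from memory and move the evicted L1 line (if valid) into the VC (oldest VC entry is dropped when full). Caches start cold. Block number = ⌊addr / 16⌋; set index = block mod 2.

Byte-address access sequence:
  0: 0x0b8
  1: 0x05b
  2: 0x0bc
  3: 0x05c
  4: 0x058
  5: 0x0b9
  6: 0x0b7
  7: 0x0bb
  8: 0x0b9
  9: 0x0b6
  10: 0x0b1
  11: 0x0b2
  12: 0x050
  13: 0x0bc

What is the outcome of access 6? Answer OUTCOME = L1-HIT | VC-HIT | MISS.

OUTCOME = L1-HIT

  [0] addr=0xb8 blk=11 s=1: MISS | VC []
  [1] addr=0x5b blk=5 s=1: MISS | VC [11]
  [2] addr=0xbc blk=11 s=1: VC-HIT | VC [5]
  [3] addr=0x5c blk=5 s=1: VC-HIT | VC [11]
  [4] addr=0x58 blk=5 s=1: L1-HIT | VC [11]
  [5] addr=0xb9 blk=11 s=1: VC-HIT | VC [5]
  [6] addr=0xb7 blk=11 s=1: L1-HIT | VC [5]
  [7] addr=0xbb blk=11 s=1: L1-HIT | VC [5]
  [8] addr=0xb9 blk=11 s=1: L1-HIT | VC [5]
  [9] addr=0xb6 blk=11 s=1: L1-HIT | VC [5]
  [10] addr=0xb1 blk=11 s=1: L1-HIT | VC [5]
  [11] addr=0xb2 blk=11 s=1: L1-HIT | VC [5]
  [12] addr=0x50 blk=5 s=1: VC-HIT | VC [11]
  [13] addr=0xbc blk=11 s=1: VC-HIT | VC [5]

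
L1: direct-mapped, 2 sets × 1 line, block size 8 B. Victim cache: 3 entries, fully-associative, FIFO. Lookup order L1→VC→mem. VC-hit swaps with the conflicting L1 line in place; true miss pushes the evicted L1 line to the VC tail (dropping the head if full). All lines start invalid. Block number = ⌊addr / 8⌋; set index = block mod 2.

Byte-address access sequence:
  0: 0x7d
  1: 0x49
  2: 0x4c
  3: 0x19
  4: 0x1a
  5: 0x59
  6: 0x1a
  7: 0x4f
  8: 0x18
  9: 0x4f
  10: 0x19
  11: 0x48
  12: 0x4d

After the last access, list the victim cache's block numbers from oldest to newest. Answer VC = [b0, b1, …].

#0 0x7d→b15/s1 MISS; vc=[]
#1 0x49→b9/s1 MISS; vc=[15]
#2 0x4c→b9/s1 L1-HIT; vc=[15]
#3 0x19→b3/s1 MISS; vc=[15,9]
#4 0x1a→b3/s1 L1-HIT; vc=[15,9]
#5 0x59→b11/s1 MISS; vc=[15,9,3]
#6 0x1a→b3/s1 VC-HIT; vc=[15,9,11]
#7 0x4f→b9/s1 VC-HIT; vc=[15,3,11]
#8 0x18→b3/s1 VC-HIT; vc=[15,9,11]
#9 0x4f→b9/s1 VC-HIT; vc=[15,3,11]
#10 0x19→b3/s1 VC-HIT; vc=[15,9,11]
#11 0x48→b9/s1 VC-HIT; vc=[15,3,11]
#12 0x4d→b9/s1 L1-HIT; vc=[15,3,11]

VC = [15, 3, 11]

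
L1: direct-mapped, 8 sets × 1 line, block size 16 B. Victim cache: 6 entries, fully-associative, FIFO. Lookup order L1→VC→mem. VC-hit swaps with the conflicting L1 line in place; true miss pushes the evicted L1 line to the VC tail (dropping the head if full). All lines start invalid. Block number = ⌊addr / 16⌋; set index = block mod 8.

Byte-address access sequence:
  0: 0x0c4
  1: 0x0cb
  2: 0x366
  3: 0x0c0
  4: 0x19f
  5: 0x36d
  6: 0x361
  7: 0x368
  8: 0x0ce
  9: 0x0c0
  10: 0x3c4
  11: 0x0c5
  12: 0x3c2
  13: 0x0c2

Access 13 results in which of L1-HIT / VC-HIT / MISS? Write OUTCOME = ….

OUTCOME = VC-HIT

#0 0xc4→b12/s4 MISS; vc=[]
#1 0xcb→b12/s4 L1-HIT; vc=[]
#2 0x366→b54/s6 MISS; vc=[]
#3 0xc0→b12/s4 L1-HIT; vc=[]
#4 0x19f→b25/s1 MISS; vc=[]
#5 0x36d→b54/s6 L1-HIT; vc=[]
#6 0x361→b54/s6 L1-HIT; vc=[]
#7 0x368→b54/s6 L1-HIT; vc=[]
#8 0xce→b12/s4 L1-HIT; vc=[]
#9 0xc0→b12/s4 L1-HIT; vc=[]
#10 0x3c4→b60/s4 MISS; vc=[12]
#11 0xc5→b12/s4 VC-HIT; vc=[60]
#12 0x3c2→b60/s4 VC-HIT; vc=[12]
#13 0xc2→b12/s4 VC-HIT; vc=[60]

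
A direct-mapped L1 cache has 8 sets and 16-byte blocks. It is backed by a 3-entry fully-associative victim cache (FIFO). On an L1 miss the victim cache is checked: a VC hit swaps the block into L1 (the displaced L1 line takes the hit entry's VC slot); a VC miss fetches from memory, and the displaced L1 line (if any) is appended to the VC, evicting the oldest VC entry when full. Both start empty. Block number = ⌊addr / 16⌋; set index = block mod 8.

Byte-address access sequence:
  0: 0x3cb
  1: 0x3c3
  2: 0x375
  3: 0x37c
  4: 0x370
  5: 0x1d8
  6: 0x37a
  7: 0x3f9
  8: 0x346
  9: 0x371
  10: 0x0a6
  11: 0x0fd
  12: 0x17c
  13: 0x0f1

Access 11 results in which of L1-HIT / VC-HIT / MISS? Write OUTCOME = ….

#0 0x3cb→b60/s4 MISS; vc=[]
#1 0x3c3→b60/s4 L1-HIT; vc=[]
#2 0x375→b55/s7 MISS; vc=[]
#3 0x37c→b55/s7 L1-HIT; vc=[]
#4 0x370→b55/s7 L1-HIT; vc=[]
#5 0x1d8→b29/s5 MISS; vc=[]
#6 0x37a→b55/s7 L1-HIT; vc=[]
#7 0x3f9→b63/s7 MISS; vc=[55]
#8 0x346→b52/s4 MISS; vc=[55,60]
#9 0x371→b55/s7 VC-HIT; vc=[63,60]
#10 0xa6→b10/s2 MISS; vc=[63,60]
#11 0xfd→b15/s7 MISS; vc=[63,60,55]
#12 0x17c→b23/s7 MISS; vc=[60,55,15]
#13 0xf1→b15/s7 VC-HIT; vc=[60,55,23]

OUTCOME = MISS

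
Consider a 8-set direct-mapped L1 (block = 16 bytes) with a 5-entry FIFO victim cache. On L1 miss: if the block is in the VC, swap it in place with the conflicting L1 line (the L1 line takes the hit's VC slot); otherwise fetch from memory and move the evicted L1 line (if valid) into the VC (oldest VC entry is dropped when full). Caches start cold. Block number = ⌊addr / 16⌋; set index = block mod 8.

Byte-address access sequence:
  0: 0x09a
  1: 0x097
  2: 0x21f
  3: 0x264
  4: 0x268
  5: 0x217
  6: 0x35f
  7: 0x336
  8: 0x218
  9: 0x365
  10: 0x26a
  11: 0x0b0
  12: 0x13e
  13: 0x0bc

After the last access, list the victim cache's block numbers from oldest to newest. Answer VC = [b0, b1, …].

0: 0x9a (blk 9, set 1) → MISS  vc=[]
1: 0x97 (blk 9, set 1) → L1-HIT  vc=[]
2: 0x21f (blk 33, set 1) → MISS  vc=[9]
3: 0x264 (blk 38, set 6) → MISS  vc=[9]
4: 0x268 (blk 38, set 6) → L1-HIT  vc=[9]
5: 0x217 (blk 33, set 1) → L1-HIT  vc=[9]
6: 0x35f (blk 53, set 5) → MISS  vc=[9]
7: 0x336 (blk 51, set 3) → MISS  vc=[9]
8: 0x218 (blk 33, set 1) → L1-HIT  vc=[9]
9: 0x365 (blk 54, set 6) → MISS  vc=[9, 38]
10: 0x26a (blk 38, set 6) → VC-HIT  vc=[9, 54]
11: 0xb0 (blk 11, set 3) → MISS  vc=[9, 54, 51]
12: 0x13e (blk 19, set 3) → MISS  vc=[9, 54, 51, 11]
13: 0xbc (blk 11, set 3) → VC-HIT  vc=[9, 54, 51, 19]

VC = [9, 54, 51, 19]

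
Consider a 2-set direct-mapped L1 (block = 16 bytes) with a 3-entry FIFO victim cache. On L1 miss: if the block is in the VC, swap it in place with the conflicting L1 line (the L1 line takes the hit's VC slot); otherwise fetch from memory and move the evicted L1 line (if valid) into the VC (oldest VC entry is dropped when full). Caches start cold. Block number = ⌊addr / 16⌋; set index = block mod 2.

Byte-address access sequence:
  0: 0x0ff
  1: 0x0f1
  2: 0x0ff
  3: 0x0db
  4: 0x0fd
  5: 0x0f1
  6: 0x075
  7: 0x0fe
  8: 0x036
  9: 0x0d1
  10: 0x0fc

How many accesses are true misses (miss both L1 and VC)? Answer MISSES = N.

#0 0xff→b15/s1 MISS; vc=[]
#1 0xf1→b15/s1 L1-HIT; vc=[]
#2 0xff→b15/s1 L1-HIT; vc=[]
#3 0xdb→b13/s1 MISS; vc=[15]
#4 0xfd→b15/s1 VC-HIT; vc=[13]
#5 0xf1→b15/s1 L1-HIT; vc=[13]
#6 0x75→b7/s1 MISS; vc=[13,15]
#7 0xfe→b15/s1 VC-HIT; vc=[13,7]
#8 0x36→b3/s1 MISS; vc=[13,7,15]
#9 0xd1→b13/s1 VC-HIT; vc=[3,7,15]
#10 0xfc→b15/s1 VC-HIT; vc=[3,7,13]

MISSES = 4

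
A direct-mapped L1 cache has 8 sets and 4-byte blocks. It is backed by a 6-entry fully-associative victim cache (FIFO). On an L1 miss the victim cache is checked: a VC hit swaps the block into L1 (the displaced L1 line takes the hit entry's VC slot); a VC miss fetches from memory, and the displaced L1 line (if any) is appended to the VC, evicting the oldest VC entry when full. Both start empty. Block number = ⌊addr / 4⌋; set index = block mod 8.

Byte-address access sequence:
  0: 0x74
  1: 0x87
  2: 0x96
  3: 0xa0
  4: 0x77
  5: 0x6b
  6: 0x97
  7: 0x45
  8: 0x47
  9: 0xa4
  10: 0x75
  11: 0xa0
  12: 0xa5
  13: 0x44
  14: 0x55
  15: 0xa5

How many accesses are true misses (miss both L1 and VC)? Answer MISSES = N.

MISSES = 8

  [0] addr=0x74 blk=29 s=5: MISS | VC []
  [1] addr=0x87 blk=33 s=1: MISS | VC []
  [2] addr=0x96 blk=37 s=5: MISS | VC [29]
  [3] addr=0xa0 blk=40 s=0: MISS | VC [29]
  [4] addr=0x77 blk=29 s=5: VC-HIT | VC [37]
  [5] addr=0x6b blk=26 s=2: MISS | VC [37]
  [6] addr=0x97 blk=37 s=5: VC-HIT | VC [29]
  [7] addr=0x45 blk=17 s=1: MISS | VC [29, 33]
  [8] addr=0x47 blk=17 s=1: L1-HIT | VC [29, 33]
  [9] addr=0xa4 blk=41 s=1: MISS | VC [29, 33, 17]
  [10] addr=0x75 blk=29 s=5: VC-HIT | VC [37, 33, 17]
  [11] addr=0xa0 blk=40 s=0: L1-HIT | VC [37, 33, 17]
  [12] addr=0xa5 blk=41 s=1: L1-HIT | VC [37, 33, 17]
  [13] addr=0x44 blk=17 s=1: VC-HIT | VC [37, 33, 41]
  [14] addr=0x55 blk=21 s=5: MISS | VC [37, 33, 41, 29]
  [15] addr=0xa5 blk=41 s=1: VC-HIT | VC [37, 33, 17, 29]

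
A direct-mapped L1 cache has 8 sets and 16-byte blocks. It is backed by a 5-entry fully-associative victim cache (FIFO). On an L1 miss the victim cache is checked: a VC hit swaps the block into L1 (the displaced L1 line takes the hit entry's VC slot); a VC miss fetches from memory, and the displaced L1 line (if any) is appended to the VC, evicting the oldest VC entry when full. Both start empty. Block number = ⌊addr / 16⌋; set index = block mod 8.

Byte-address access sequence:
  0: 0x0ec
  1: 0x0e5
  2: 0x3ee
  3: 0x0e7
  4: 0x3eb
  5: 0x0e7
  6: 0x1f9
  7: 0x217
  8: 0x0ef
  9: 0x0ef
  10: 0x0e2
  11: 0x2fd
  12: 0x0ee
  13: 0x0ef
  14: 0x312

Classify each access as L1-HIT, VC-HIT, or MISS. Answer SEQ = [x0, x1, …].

SEQ = [MISS, L1-HIT, MISS, VC-HIT, VC-HIT, VC-HIT, MISS, MISS, L1-HIT, L1-HIT, L1-HIT, MISS, L1-HIT, L1-HIT, MISS]

#0 0xec→b14/s6 MISS; vc=[]
#1 0xe5→b14/s6 L1-HIT; vc=[]
#2 0x3ee→b62/s6 MISS; vc=[14]
#3 0xe7→b14/s6 VC-HIT; vc=[62]
#4 0x3eb→b62/s6 VC-HIT; vc=[14]
#5 0xe7→b14/s6 VC-HIT; vc=[62]
#6 0x1f9→b31/s7 MISS; vc=[62]
#7 0x217→b33/s1 MISS; vc=[62]
#8 0xef→b14/s6 L1-HIT; vc=[62]
#9 0xef→b14/s6 L1-HIT; vc=[62]
#10 0xe2→b14/s6 L1-HIT; vc=[62]
#11 0x2fd→b47/s7 MISS; vc=[62,31]
#12 0xee→b14/s6 L1-HIT; vc=[62,31]
#13 0xef→b14/s6 L1-HIT; vc=[62,31]
#14 0x312→b49/s1 MISS; vc=[62,31,33]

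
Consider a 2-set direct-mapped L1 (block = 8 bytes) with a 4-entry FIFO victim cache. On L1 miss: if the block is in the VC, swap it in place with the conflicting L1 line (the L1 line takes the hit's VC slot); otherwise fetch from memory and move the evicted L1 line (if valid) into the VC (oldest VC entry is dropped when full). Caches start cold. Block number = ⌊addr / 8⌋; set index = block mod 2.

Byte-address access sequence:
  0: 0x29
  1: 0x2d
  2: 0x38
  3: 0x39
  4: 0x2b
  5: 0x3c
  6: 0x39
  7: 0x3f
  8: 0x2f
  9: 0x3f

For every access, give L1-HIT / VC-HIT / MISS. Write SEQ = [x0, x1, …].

  [0] addr=0x29 blk=5 s=1: MISS | VC []
  [1] addr=0x2d blk=5 s=1: L1-HIT | VC []
  [2] addr=0x38 blk=7 s=1: MISS | VC [5]
  [3] addr=0x39 blk=7 s=1: L1-HIT | VC [5]
  [4] addr=0x2b blk=5 s=1: VC-HIT | VC [7]
  [5] addr=0x3c blk=7 s=1: VC-HIT | VC [5]
  [6] addr=0x39 blk=7 s=1: L1-HIT | VC [5]
  [7] addr=0x3f blk=7 s=1: L1-HIT | VC [5]
  [8] addr=0x2f blk=5 s=1: VC-HIT | VC [7]
  [9] addr=0x3f blk=7 s=1: VC-HIT | VC [5]

SEQ = [MISS, L1-HIT, MISS, L1-HIT, VC-HIT, VC-HIT, L1-HIT, L1-HIT, VC-HIT, VC-HIT]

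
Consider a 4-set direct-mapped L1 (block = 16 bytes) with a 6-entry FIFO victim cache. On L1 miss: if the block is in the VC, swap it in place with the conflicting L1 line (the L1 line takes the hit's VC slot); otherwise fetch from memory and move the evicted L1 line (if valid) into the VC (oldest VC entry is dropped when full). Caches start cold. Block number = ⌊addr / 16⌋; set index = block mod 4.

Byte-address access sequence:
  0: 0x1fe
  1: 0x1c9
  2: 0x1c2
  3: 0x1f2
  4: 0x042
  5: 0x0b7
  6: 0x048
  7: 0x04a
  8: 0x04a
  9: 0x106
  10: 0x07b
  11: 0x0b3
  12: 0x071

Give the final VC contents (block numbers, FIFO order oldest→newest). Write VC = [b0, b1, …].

0: 0x1fe (blk 31, set 3) → MISS  vc=[]
1: 0x1c9 (blk 28, set 0) → MISS  vc=[]
2: 0x1c2 (blk 28, set 0) → L1-HIT  vc=[]
3: 0x1f2 (blk 31, set 3) → L1-HIT  vc=[]
4: 0x42 (blk 4, set 0) → MISS  vc=[28]
5: 0xb7 (blk 11, set 3) → MISS  vc=[28, 31]
6: 0x48 (blk 4, set 0) → L1-HIT  vc=[28, 31]
7: 0x4a (blk 4, set 0) → L1-HIT  vc=[28, 31]
8: 0x4a (blk 4, set 0) → L1-HIT  vc=[28, 31]
9: 0x106 (blk 16, set 0) → MISS  vc=[28, 31, 4]
10: 0x7b (blk 7, set 3) → MISS  vc=[28, 31, 4, 11]
11: 0xb3 (blk 11, set 3) → VC-HIT  vc=[28, 31, 4, 7]
12: 0x71 (blk 7, set 3) → VC-HIT  vc=[28, 31, 4, 11]

VC = [28, 31, 4, 11]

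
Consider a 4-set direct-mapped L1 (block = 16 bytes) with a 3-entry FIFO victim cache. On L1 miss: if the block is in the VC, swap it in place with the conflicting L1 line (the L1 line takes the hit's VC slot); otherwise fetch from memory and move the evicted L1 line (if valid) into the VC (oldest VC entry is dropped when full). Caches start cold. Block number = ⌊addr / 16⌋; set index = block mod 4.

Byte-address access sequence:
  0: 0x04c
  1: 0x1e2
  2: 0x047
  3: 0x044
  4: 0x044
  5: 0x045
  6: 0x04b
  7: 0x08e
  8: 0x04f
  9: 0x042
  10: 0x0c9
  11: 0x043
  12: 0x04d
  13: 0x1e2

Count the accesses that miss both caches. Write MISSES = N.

#0 0x4c→b4/s0 MISS; vc=[]
#1 0x1e2→b30/s2 MISS; vc=[]
#2 0x47→b4/s0 L1-HIT; vc=[]
#3 0x44→b4/s0 L1-HIT; vc=[]
#4 0x44→b4/s0 L1-HIT; vc=[]
#5 0x45→b4/s0 L1-HIT; vc=[]
#6 0x4b→b4/s0 L1-HIT; vc=[]
#7 0x8e→b8/s0 MISS; vc=[4]
#8 0x4f→b4/s0 VC-HIT; vc=[8]
#9 0x42→b4/s0 L1-HIT; vc=[8]
#10 0xc9→b12/s0 MISS; vc=[8,4]
#11 0x43→b4/s0 VC-HIT; vc=[8,12]
#12 0x4d→b4/s0 L1-HIT; vc=[8,12]
#13 0x1e2→b30/s2 L1-HIT; vc=[8,12]

MISSES = 4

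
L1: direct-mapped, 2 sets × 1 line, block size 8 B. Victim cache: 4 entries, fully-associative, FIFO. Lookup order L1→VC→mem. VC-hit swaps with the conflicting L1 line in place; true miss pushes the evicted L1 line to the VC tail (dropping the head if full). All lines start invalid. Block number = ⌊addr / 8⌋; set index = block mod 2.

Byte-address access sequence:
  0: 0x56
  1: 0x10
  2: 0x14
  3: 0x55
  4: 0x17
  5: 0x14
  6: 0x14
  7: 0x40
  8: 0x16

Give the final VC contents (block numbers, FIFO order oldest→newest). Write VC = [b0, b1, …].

  [0] addr=0x56 blk=10 s=0: MISS | VC []
  [1] addr=0x10 blk=2 s=0: MISS | VC [10]
  [2] addr=0x14 blk=2 s=0: L1-HIT | VC [10]
  [3] addr=0x55 blk=10 s=0: VC-HIT | VC [2]
  [4] addr=0x17 blk=2 s=0: VC-HIT | VC [10]
  [5] addr=0x14 blk=2 s=0: L1-HIT | VC [10]
  [6] addr=0x14 blk=2 s=0: L1-HIT | VC [10]
  [7] addr=0x40 blk=8 s=0: MISS | VC [10, 2]
  [8] addr=0x16 blk=2 s=0: VC-HIT | VC [10, 8]

VC = [10, 8]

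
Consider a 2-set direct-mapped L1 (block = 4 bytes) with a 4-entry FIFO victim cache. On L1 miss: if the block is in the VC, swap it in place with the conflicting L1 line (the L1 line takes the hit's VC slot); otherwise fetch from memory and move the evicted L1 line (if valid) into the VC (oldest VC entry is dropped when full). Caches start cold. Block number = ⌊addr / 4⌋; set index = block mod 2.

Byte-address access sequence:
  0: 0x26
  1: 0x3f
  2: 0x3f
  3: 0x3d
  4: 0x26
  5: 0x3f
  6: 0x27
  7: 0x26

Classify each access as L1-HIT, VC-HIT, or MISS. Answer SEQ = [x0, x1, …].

#0 0x26→b9/s1 MISS; vc=[]
#1 0x3f→b15/s1 MISS; vc=[9]
#2 0x3f→b15/s1 L1-HIT; vc=[9]
#3 0x3d→b15/s1 L1-HIT; vc=[9]
#4 0x26→b9/s1 VC-HIT; vc=[15]
#5 0x3f→b15/s1 VC-HIT; vc=[9]
#6 0x27→b9/s1 VC-HIT; vc=[15]
#7 0x26→b9/s1 L1-HIT; vc=[15]

SEQ = [MISS, MISS, L1-HIT, L1-HIT, VC-HIT, VC-HIT, VC-HIT, L1-HIT]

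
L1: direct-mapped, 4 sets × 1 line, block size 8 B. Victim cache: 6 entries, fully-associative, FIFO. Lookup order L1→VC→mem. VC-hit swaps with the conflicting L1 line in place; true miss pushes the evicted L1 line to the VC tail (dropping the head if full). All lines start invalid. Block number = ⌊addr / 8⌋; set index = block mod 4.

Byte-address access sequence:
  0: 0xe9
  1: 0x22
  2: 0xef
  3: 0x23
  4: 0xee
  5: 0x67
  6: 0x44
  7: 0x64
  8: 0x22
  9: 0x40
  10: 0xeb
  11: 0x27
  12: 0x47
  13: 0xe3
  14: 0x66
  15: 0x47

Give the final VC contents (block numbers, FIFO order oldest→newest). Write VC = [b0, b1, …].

VC = [28, 4, 12]

#0 0xe9→b29/s1 MISS; vc=[]
#1 0x22→b4/s0 MISS; vc=[]
#2 0xef→b29/s1 L1-HIT; vc=[]
#3 0x23→b4/s0 L1-HIT; vc=[]
#4 0xee→b29/s1 L1-HIT; vc=[]
#5 0x67→b12/s0 MISS; vc=[4]
#6 0x44→b8/s0 MISS; vc=[4,12]
#7 0x64→b12/s0 VC-HIT; vc=[4,8]
#8 0x22→b4/s0 VC-HIT; vc=[12,8]
#9 0x40→b8/s0 VC-HIT; vc=[12,4]
#10 0xeb→b29/s1 L1-HIT; vc=[12,4]
#11 0x27→b4/s0 VC-HIT; vc=[12,8]
#12 0x47→b8/s0 VC-HIT; vc=[12,4]
#13 0xe3→b28/s0 MISS; vc=[12,4,8]
#14 0x66→b12/s0 VC-HIT; vc=[28,4,8]
#15 0x47→b8/s0 VC-HIT; vc=[28,4,12]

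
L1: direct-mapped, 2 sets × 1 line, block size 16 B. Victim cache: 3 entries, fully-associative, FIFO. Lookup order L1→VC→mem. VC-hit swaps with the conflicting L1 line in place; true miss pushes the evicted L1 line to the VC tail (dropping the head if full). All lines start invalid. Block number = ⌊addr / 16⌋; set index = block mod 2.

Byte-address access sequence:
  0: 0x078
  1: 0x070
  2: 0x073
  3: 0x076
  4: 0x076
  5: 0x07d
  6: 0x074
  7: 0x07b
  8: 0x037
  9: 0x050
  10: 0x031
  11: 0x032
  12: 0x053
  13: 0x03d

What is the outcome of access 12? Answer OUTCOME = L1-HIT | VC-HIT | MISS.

  [0] addr=0x78 blk=7 s=1: MISS | VC []
  [1] addr=0x70 blk=7 s=1: L1-HIT | VC []
  [2] addr=0x73 blk=7 s=1: L1-HIT | VC []
  [3] addr=0x76 blk=7 s=1: L1-HIT | VC []
  [4] addr=0x76 blk=7 s=1: L1-HIT | VC []
  [5] addr=0x7d blk=7 s=1: L1-HIT | VC []
  [6] addr=0x74 blk=7 s=1: L1-HIT | VC []
  [7] addr=0x7b blk=7 s=1: L1-HIT | VC []
  [8] addr=0x37 blk=3 s=1: MISS | VC [7]
  [9] addr=0x50 blk=5 s=1: MISS | VC [7, 3]
  [10] addr=0x31 blk=3 s=1: VC-HIT | VC [7, 5]
  [11] addr=0x32 blk=3 s=1: L1-HIT | VC [7, 5]
  [12] addr=0x53 blk=5 s=1: VC-HIT | VC [7, 3]
  [13] addr=0x3d blk=3 s=1: VC-HIT | VC [7, 5]

OUTCOME = VC-HIT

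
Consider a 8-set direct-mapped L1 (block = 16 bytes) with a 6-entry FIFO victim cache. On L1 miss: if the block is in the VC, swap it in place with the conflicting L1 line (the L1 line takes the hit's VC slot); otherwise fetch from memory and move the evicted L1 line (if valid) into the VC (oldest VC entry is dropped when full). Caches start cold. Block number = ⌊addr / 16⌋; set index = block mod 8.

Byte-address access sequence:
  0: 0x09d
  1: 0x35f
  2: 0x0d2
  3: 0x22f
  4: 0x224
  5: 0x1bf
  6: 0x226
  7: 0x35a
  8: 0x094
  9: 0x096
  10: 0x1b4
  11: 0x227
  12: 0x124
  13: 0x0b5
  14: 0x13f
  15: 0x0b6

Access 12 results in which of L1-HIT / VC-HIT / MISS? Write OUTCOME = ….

OUTCOME = MISS

#0 0x9d→b9/s1 MISS; vc=[]
#1 0x35f→b53/s5 MISS; vc=[]
#2 0xd2→b13/s5 MISS; vc=[53]
#3 0x22f→b34/s2 MISS; vc=[53]
#4 0x224→b34/s2 L1-HIT; vc=[53]
#5 0x1bf→b27/s3 MISS; vc=[53]
#6 0x226→b34/s2 L1-HIT; vc=[53]
#7 0x35a→b53/s5 VC-HIT; vc=[13]
#8 0x94→b9/s1 L1-HIT; vc=[13]
#9 0x96→b9/s1 L1-HIT; vc=[13]
#10 0x1b4→b27/s3 L1-HIT; vc=[13]
#11 0x227→b34/s2 L1-HIT; vc=[13]
#12 0x124→b18/s2 MISS; vc=[13,34]
#13 0xb5→b11/s3 MISS; vc=[13,34,27]
#14 0x13f→b19/s3 MISS; vc=[13,34,27,11]
#15 0xb6→b11/s3 VC-HIT; vc=[13,34,27,19]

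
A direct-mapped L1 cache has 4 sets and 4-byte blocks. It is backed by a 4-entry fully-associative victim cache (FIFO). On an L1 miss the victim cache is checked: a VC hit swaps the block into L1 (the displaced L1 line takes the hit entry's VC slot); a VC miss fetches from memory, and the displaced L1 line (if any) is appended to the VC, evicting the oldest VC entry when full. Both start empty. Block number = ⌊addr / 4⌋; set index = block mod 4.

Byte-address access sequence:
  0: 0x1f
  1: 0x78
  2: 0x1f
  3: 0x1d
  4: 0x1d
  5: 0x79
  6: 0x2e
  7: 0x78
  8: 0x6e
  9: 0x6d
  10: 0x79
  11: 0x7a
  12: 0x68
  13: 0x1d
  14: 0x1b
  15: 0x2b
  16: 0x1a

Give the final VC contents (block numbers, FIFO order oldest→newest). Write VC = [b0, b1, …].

VC = [11, 30, 26, 10]

  [0] addr=0x1f blk=7 s=3: MISS | VC []
  [1] addr=0x78 blk=30 s=2: MISS | VC []
  [2] addr=0x1f blk=7 s=3: L1-HIT | VC []
  [3] addr=0x1d blk=7 s=3: L1-HIT | VC []
  [4] addr=0x1d blk=7 s=3: L1-HIT | VC []
  [5] addr=0x79 blk=30 s=2: L1-HIT | VC []
  [6] addr=0x2e blk=11 s=3: MISS | VC [7]
  [7] addr=0x78 blk=30 s=2: L1-HIT | VC [7]
  [8] addr=0x6e blk=27 s=3: MISS | VC [7, 11]
  [9] addr=0x6d blk=27 s=3: L1-HIT | VC [7, 11]
  [10] addr=0x79 blk=30 s=2: L1-HIT | VC [7, 11]
  [11] addr=0x7a blk=30 s=2: L1-HIT | VC [7, 11]
  [12] addr=0x68 blk=26 s=2: MISS | VC [7, 11, 30]
  [13] addr=0x1d blk=7 s=3: VC-HIT | VC [27, 11, 30]
  [14] addr=0x1b blk=6 s=2: MISS | VC [27, 11, 30, 26]
  [15] addr=0x2b blk=10 s=2: MISS | VC [11, 30, 26, 6]
  [16] addr=0x1a blk=6 s=2: VC-HIT | VC [11, 30, 26, 10]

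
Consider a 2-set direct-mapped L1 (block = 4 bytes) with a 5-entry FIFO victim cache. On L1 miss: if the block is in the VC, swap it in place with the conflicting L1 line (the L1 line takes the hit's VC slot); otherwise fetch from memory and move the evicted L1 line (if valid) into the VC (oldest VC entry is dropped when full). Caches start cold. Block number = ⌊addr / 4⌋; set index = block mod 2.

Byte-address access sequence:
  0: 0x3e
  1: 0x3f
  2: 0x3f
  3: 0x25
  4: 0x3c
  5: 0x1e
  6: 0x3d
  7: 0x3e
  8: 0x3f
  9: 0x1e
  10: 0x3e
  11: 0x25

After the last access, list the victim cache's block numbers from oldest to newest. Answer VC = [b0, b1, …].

0: 0x3e (blk 15, set 1) → MISS  vc=[]
1: 0x3f (blk 15, set 1) → L1-HIT  vc=[]
2: 0x3f (blk 15, set 1) → L1-HIT  vc=[]
3: 0x25 (blk 9, set 1) → MISS  vc=[15]
4: 0x3c (blk 15, set 1) → VC-HIT  vc=[9]
5: 0x1e (blk 7, set 1) → MISS  vc=[9, 15]
6: 0x3d (blk 15, set 1) → VC-HIT  vc=[9, 7]
7: 0x3e (blk 15, set 1) → L1-HIT  vc=[9, 7]
8: 0x3f (blk 15, set 1) → L1-HIT  vc=[9, 7]
9: 0x1e (blk 7, set 1) → VC-HIT  vc=[9, 15]
10: 0x3e (blk 15, set 1) → VC-HIT  vc=[9, 7]
11: 0x25 (blk 9, set 1) → VC-HIT  vc=[15, 7]

VC = [15, 7]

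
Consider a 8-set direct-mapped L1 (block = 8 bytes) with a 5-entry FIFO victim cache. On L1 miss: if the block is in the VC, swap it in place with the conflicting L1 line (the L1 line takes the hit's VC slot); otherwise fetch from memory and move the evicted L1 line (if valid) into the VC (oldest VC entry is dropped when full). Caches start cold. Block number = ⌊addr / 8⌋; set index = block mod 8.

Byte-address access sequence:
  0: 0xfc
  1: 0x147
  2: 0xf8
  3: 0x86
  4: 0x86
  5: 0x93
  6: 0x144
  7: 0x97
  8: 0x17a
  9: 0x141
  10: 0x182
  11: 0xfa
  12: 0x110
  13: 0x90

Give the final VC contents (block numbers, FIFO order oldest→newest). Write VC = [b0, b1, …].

#0 0xfc→b31/s7 MISS; vc=[]
#1 0x147→b40/s0 MISS; vc=[]
#2 0xf8→b31/s7 L1-HIT; vc=[]
#3 0x86→b16/s0 MISS; vc=[40]
#4 0x86→b16/s0 L1-HIT; vc=[40]
#5 0x93→b18/s2 MISS; vc=[40]
#6 0x144→b40/s0 VC-HIT; vc=[16]
#7 0x97→b18/s2 L1-HIT; vc=[16]
#8 0x17a→b47/s7 MISS; vc=[16,31]
#9 0x141→b40/s0 L1-HIT; vc=[16,31]
#10 0x182→b48/s0 MISS; vc=[16,31,40]
#11 0xfa→b31/s7 VC-HIT; vc=[16,47,40]
#12 0x110→b34/s2 MISS; vc=[16,47,40,18]
#13 0x90→b18/s2 VC-HIT; vc=[16,47,40,34]

VC = [16, 47, 40, 34]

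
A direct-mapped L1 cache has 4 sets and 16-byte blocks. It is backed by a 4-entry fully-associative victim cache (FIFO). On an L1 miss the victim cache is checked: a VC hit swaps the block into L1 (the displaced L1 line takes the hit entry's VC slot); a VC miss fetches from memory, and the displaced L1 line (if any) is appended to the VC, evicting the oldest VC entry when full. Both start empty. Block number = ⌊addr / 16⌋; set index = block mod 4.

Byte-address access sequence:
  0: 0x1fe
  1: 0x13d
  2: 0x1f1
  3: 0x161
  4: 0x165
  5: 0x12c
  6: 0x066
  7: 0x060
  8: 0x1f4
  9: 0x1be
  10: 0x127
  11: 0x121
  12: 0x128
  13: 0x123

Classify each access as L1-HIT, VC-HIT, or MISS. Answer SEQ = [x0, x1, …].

0: 0x1fe (blk 31, set 3) → MISS  vc=[]
1: 0x13d (blk 19, set 3) → MISS  vc=[31]
2: 0x1f1 (blk 31, set 3) → VC-HIT  vc=[19]
3: 0x161 (blk 22, set 2) → MISS  vc=[19]
4: 0x165 (blk 22, set 2) → L1-HIT  vc=[19]
5: 0x12c (blk 18, set 2) → MISS  vc=[19, 22]
6: 0x66 (blk 6, set 2) → MISS  vc=[19, 22, 18]
7: 0x60 (blk 6, set 2) → L1-HIT  vc=[19, 22, 18]
8: 0x1f4 (blk 31, set 3) → L1-HIT  vc=[19, 22, 18]
9: 0x1be (blk 27, set 3) → MISS  vc=[19, 22, 18, 31]
10: 0x127 (blk 18, set 2) → VC-HIT  vc=[19, 22, 6, 31]
11: 0x121 (blk 18, set 2) → L1-HIT  vc=[19, 22, 6, 31]
12: 0x128 (blk 18, set 2) → L1-HIT  vc=[19, 22, 6, 31]
13: 0x123 (blk 18, set 2) → L1-HIT  vc=[19, 22, 6, 31]

SEQ = [MISS, MISS, VC-HIT, MISS, L1-HIT, MISS, MISS, L1-HIT, L1-HIT, MISS, VC-HIT, L1-HIT, L1-HIT, L1-HIT]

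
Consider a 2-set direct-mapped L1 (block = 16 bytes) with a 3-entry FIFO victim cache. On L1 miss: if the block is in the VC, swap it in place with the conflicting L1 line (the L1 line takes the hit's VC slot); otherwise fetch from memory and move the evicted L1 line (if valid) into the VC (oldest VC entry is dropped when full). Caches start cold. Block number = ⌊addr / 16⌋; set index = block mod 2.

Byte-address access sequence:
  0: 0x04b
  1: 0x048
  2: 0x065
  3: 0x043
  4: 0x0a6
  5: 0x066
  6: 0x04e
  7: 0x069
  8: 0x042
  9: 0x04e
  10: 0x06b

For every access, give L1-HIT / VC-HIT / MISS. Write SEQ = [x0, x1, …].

#0 0x4b→b4/s0 MISS; vc=[]
#1 0x48→b4/s0 L1-HIT; vc=[]
#2 0x65→b6/s0 MISS; vc=[4]
#3 0x43→b4/s0 VC-HIT; vc=[6]
#4 0xa6→b10/s0 MISS; vc=[6,4]
#5 0x66→b6/s0 VC-HIT; vc=[10,4]
#6 0x4e→b4/s0 VC-HIT; vc=[10,6]
#7 0x69→b6/s0 VC-HIT; vc=[10,4]
#8 0x42→b4/s0 VC-HIT; vc=[10,6]
#9 0x4e→b4/s0 L1-HIT; vc=[10,6]
#10 0x6b→b6/s0 VC-HIT; vc=[10,4]

SEQ = [MISS, L1-HIT, MISS, VC-HIT, MISS, VC-HIT, VC-HIT, VC-HIT, VC-HIT, L1-HIT, VC-HIT]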